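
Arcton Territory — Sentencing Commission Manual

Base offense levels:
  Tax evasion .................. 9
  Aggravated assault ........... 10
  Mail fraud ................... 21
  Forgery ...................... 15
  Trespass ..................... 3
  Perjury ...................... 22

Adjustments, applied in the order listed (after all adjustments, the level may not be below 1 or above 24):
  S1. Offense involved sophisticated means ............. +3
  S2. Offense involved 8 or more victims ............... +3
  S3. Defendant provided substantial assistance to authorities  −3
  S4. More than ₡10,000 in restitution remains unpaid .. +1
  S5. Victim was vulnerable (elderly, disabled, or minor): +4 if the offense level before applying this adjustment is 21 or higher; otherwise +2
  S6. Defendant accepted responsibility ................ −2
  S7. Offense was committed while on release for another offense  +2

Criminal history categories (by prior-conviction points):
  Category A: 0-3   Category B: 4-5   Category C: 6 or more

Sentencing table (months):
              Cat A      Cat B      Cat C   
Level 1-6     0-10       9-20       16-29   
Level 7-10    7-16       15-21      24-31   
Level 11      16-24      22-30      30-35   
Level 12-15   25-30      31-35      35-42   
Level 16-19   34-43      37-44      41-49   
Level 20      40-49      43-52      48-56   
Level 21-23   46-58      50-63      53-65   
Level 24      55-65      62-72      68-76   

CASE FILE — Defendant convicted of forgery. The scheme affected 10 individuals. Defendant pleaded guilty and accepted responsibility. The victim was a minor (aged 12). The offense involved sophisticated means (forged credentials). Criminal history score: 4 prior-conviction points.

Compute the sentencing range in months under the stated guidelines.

Base offense level for forgery: 15.
S1 applies: 15 + 3 = 18.
S2 applies: 18 + 3 = 21.
S4 does not apply.
S5 applies (level before this adjustment is 21 ≥ 21, so +4): 21 + 4 = 25.
S6 applies: 25 − 2 = 23.
S7 does not apply.
Final offense level: 23.
Criminal history: 4 prior points → Category B (4-5).
Level 23 falls in the 21-23 band.
Grid: Level 21-23 × Category B = 50-63 months.

50-63 months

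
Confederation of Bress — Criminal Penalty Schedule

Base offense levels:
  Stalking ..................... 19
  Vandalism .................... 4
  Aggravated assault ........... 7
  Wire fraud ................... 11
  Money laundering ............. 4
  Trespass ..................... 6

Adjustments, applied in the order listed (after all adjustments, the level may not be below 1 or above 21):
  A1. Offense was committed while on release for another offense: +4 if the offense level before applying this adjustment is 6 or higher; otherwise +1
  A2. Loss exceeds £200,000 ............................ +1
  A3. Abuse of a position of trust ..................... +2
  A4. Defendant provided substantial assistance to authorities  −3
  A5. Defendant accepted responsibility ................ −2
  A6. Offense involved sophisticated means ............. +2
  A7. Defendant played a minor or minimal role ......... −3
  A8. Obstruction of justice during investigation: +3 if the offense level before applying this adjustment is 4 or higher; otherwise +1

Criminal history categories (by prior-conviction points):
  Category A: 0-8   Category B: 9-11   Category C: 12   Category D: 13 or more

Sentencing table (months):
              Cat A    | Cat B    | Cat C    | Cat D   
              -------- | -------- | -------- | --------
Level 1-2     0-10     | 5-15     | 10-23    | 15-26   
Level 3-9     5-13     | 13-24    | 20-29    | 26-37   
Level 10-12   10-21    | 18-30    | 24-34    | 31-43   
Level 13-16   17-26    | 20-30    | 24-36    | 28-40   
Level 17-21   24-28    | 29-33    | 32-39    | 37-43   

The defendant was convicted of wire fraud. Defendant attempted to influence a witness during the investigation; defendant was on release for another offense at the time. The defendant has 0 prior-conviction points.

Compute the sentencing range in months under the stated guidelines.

Base offense level for wire fraud: 11.
A1 applies (level before this adjustment is 11 ≥ 6, so +4): 11 + 4 = 15.
A3 does not apply.
A4 does not apply.
A5 does not apply.
A6 does not apply.
A8 applies (level before this adjustment is 15 ≥ 4, so +3): 15 + 3 = 18.
Final offense level: 18.
Criminal history: 0 prior points → Category A (0-8).
Level 18 falls in the 17-21 band.
Grid: Level 17-21 × Category A = 24-28 months.

24-28 months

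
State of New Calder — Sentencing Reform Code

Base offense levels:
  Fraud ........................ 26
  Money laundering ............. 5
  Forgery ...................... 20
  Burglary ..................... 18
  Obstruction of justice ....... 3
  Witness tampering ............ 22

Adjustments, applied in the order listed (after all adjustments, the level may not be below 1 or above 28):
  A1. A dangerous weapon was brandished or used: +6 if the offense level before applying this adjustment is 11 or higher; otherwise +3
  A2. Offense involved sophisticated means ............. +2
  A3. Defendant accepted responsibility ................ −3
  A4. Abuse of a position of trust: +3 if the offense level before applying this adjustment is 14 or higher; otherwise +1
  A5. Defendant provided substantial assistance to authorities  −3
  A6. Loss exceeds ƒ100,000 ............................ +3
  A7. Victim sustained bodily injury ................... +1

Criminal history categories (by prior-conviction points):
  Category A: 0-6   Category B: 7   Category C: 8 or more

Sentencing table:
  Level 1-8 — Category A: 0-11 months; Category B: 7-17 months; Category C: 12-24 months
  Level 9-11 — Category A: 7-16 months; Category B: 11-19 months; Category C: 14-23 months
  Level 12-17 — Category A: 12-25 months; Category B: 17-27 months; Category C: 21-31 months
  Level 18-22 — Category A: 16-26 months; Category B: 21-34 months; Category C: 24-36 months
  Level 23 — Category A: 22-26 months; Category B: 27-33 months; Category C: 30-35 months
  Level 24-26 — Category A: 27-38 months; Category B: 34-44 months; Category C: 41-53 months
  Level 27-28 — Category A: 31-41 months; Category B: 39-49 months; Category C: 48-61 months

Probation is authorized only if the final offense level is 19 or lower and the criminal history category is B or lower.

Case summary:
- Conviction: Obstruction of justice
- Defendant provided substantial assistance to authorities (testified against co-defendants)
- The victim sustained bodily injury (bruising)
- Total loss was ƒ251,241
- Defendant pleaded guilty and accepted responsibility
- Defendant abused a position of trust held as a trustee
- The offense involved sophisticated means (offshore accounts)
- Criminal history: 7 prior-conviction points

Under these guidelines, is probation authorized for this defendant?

Yes

Base offense level for obstruction of justice: 3.
A2 applies: 3 + 2 = 5.
A3 applies: 5 − 3 = 2.
A4 applies (level before this adjustment is 2 < 14, so +1): 2 + 1 = 3.
A5 applies: 3 − 3 = 0.
A6 applies: 0 + 3 = 3.
A7 applies: 3 + 1 = 4.
Final offense level: 4.
Criminal history: 7 prior points → Category B (7).
Level 4 falls in the 1-8 band.
Grid: Level 1-8 × Category B = 7-17 months.
Probation check: level 4 ≤ 19 and category B ≤ B → eligible.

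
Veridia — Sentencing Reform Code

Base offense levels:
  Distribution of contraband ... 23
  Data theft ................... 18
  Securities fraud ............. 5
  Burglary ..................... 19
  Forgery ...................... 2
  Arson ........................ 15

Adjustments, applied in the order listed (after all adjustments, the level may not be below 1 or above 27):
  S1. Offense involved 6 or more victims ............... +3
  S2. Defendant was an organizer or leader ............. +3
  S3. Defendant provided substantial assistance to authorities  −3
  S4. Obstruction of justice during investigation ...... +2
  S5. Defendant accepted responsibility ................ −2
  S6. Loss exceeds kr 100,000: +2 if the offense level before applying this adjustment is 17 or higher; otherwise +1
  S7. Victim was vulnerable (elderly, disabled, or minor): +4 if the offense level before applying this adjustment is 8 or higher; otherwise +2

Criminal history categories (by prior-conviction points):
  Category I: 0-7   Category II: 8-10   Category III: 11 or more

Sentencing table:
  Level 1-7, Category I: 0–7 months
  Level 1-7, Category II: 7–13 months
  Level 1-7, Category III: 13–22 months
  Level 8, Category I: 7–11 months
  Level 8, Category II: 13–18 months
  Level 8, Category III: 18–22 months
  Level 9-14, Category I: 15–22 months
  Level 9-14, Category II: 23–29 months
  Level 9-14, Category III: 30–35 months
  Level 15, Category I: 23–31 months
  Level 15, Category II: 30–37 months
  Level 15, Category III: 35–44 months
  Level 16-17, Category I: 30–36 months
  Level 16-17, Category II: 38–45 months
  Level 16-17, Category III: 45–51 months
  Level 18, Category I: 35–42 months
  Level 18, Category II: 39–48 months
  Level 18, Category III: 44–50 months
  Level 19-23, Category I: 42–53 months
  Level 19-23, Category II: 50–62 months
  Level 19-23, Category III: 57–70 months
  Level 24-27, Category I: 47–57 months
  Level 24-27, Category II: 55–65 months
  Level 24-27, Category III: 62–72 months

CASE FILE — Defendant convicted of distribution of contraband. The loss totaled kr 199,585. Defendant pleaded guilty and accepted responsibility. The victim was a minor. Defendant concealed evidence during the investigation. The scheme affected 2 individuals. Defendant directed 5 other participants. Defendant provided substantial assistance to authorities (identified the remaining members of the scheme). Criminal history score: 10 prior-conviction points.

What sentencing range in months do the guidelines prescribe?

55-65 months

Base offense level for distribution of contraband: 23.
S1 does not apply.
S2 applies: 23 + 3 = 26.
S3 applies: 26 − 3 = 23.
S4 applies: 23 + 2 = 25.
S5 applies: 25 − 2 = 23.
S6 applies (level before this adjustment is 23 ≥ 17, so +2): 23 + 2 = 25.
S7 applies (level before this adjustment is 25 ≥ 8, so +4): 25 + 4 = 29.
Level 29 exceeds the maximum of 27; capped at 27.
Final offense level: 27.
Criminal history: 10 prior points → Category II (8-10).
Level 27 falls in the 24-27 band.
Grid: Level 24-27 × Category II = 55-65 months.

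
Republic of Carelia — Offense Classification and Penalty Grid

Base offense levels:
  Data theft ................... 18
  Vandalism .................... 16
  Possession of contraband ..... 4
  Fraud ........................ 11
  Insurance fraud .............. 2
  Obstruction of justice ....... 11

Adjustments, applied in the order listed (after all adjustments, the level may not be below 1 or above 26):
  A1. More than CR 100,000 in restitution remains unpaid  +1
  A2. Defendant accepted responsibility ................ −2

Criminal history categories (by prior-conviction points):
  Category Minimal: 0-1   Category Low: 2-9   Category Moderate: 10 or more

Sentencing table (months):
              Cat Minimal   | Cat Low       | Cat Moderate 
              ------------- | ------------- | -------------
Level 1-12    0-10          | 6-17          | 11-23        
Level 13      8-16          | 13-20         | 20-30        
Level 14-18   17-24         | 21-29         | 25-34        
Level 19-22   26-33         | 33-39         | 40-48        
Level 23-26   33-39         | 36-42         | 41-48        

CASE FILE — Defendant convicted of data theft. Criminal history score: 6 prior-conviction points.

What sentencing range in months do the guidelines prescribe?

21-29 months

Base offense level for data theft: 18.
Final offense level: 18.
Criminal history: 6 prior points → Category Low (2-9).
Level 18 falls in the 14-18 band.
Grid: Level 14-18 × Category Low = 21-29 months.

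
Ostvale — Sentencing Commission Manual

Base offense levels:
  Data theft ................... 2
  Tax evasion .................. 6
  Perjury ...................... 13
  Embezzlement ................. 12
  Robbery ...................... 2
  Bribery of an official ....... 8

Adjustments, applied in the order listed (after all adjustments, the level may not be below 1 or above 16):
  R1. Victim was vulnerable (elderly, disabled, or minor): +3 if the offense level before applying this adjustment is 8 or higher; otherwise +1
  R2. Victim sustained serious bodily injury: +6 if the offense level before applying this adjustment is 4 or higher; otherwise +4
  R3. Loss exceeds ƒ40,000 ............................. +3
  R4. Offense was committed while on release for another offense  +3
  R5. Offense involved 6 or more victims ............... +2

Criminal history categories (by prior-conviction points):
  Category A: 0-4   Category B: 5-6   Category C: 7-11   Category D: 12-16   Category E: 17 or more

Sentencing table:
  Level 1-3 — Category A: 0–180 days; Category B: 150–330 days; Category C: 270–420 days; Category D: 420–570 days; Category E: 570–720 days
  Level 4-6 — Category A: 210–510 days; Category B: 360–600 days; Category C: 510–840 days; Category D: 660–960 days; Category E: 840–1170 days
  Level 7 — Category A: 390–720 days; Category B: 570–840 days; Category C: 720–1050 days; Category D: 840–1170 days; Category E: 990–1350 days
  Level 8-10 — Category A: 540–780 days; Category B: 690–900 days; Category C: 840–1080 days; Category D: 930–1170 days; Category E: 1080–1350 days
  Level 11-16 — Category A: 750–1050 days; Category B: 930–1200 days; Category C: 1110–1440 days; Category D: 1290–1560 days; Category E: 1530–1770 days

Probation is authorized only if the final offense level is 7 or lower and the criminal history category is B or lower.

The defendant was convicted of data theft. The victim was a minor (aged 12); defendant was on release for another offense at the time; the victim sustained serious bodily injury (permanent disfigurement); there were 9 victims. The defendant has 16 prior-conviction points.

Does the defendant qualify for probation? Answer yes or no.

No

Base offense level for data theft: 2.
R1 applies (level before this adjustment is 2 < 8, so +1): 2 + 1 = 3.
R2 applies (level before this adjustment is 3 < 4, so +4): 3 + 4 = 7.
R4 applies: 7 + 3 = 10.
R5 applies: 10 + 2 = 12.
Final offense level: 12.
Criminal history: 16 prior points → Category D (12-16).
Level 12 falls in the 11-16 band.
Grid: Level 11-16 × Category D = 1290-1560 days.
Probation check: level 12 > 7 and category D > B → not eligible.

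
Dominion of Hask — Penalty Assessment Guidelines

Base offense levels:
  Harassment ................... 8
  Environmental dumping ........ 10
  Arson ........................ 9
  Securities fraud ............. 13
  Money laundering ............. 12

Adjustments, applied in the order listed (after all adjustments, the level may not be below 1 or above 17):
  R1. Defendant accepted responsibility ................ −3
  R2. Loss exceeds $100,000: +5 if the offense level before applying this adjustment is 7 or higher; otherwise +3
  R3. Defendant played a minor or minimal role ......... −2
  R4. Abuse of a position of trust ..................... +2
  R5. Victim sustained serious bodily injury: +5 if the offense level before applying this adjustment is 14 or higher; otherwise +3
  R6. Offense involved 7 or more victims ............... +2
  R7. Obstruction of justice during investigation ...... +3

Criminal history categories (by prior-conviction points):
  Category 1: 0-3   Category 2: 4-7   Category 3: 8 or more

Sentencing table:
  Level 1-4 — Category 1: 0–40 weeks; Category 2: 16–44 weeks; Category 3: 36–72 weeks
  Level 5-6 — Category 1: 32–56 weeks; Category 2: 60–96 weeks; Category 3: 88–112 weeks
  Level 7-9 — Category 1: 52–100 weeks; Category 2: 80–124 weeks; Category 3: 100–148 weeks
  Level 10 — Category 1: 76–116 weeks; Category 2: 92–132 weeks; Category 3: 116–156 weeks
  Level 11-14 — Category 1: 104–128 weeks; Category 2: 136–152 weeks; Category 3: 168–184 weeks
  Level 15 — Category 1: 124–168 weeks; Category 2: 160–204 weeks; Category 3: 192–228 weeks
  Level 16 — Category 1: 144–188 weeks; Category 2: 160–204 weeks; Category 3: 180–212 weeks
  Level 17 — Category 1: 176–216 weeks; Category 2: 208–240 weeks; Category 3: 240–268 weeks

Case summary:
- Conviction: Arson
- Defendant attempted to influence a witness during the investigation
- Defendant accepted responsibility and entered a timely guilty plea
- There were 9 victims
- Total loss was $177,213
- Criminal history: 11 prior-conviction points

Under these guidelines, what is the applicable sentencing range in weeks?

Base offense level for arson: 9.
R1 applies: 9 − 3 = 6.
R2 applies (level before this adjustment is 6 < 7, so +3): 6 + 3 = 9.
R4 does not apply.
R6 applies: 9 + 2 = 11.
R7 applies: 11 + 3 = 14.
Final offense level: 14.
Criminal history: 11 prior points → Category 3 (8+).
Level 14 falls in the 11-14 band.
Grid: Level 11-14 × Category 3 = 168-184 weeks.

168-184 weeks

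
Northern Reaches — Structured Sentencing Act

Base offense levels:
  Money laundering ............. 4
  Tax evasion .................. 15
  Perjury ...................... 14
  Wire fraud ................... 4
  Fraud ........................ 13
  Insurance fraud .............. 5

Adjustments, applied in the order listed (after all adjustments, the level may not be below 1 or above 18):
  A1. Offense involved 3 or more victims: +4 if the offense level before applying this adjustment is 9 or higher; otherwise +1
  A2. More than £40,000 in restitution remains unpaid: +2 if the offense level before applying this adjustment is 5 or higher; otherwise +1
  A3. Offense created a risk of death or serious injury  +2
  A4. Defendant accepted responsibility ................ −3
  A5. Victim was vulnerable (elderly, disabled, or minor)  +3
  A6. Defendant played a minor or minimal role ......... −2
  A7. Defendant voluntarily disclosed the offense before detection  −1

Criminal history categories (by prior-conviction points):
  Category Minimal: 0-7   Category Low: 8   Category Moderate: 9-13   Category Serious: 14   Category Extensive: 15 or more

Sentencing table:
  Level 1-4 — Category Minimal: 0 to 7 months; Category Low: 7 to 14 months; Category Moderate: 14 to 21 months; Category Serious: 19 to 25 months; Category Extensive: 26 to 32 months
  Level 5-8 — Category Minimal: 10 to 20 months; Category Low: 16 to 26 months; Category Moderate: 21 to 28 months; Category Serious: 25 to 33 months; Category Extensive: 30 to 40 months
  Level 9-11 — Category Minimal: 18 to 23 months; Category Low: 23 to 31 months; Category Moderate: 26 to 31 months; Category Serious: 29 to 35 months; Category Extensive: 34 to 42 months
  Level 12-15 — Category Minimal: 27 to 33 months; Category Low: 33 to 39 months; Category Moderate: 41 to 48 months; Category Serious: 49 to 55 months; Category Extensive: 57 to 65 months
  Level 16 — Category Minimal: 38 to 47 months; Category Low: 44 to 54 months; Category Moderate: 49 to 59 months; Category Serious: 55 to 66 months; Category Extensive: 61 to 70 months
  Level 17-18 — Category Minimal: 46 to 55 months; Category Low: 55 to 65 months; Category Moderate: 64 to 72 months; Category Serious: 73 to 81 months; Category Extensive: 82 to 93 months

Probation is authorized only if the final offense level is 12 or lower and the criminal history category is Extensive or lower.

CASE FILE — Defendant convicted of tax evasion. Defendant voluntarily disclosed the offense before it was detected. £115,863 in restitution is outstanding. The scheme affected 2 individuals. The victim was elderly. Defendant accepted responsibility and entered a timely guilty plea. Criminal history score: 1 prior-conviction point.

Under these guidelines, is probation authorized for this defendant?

Base offense level for tax evasion: 15.
A2 applies (level before this adjustment is 15 ≥ 5, so +2): 15 + 2 = 17.
A3 does not apply.
A4 applies: 17 − 3 = 14.
A5 applies: 14 + 3 = 17.
A7 applies: 17 − 1 = 16.
Final offense level: 16.
Criminal history: 1 prior point → Category Minimal (0-7).
Level 16 falls in the 16 band.
Grid: Level 16 × Category Minimal = 38-47 months.
Probation check: level 16 > 12 and category Minimal ≤ Extensive → not eligible.

No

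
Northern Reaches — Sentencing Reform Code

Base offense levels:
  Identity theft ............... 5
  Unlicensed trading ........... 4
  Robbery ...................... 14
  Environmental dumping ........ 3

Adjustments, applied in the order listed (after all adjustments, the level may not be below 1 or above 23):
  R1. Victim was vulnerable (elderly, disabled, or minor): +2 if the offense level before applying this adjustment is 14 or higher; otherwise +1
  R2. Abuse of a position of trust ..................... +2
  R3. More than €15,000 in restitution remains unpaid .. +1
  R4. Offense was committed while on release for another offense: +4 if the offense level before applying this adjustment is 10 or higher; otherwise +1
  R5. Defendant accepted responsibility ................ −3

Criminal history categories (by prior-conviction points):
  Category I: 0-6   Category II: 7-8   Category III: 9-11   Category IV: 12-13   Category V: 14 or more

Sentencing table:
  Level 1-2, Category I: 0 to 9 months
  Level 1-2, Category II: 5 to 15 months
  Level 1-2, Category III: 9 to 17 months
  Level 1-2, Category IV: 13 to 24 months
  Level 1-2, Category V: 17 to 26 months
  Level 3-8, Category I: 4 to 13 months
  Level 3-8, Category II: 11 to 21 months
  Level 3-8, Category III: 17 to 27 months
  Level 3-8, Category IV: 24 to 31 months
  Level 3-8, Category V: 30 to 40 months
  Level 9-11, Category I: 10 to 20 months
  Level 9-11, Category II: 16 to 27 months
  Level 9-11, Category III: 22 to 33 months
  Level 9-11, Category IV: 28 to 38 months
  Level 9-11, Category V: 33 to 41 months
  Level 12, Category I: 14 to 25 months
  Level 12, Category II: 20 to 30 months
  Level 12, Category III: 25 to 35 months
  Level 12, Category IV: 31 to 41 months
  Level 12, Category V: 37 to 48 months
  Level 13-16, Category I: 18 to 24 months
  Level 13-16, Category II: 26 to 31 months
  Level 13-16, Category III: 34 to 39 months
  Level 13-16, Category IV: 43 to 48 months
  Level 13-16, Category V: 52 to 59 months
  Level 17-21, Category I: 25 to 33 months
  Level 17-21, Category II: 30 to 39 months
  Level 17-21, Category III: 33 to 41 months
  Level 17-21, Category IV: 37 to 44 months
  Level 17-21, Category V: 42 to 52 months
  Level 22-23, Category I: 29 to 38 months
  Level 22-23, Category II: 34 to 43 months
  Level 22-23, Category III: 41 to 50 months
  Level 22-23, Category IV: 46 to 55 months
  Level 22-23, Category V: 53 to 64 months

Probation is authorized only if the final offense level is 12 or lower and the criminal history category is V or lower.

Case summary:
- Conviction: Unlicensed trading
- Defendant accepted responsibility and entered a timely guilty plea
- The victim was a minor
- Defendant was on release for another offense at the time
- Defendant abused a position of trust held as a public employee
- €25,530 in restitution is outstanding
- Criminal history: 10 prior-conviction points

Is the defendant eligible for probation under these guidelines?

Base offense level for unlicensed trading: 4.
R1 applies (level before this adjustment is 4 < 14, so +1): 4 + 1 = 5.
R2 applies: 5 + 2 = 7.
R3 applies: 7 + 1 = 8.
R4 applies (level before this adjustment is 8 < 10, so +1): 8 + 1 = 9.
R5 applies: 9 − 3 = 6.
Final offense level: 6.
Criminal history: 10 prior points → Category III (9-11).
Level 6 falls in the 3-8 band.
Grid: Level 3-8 × Category III = 17-27 months.
Probation check: level 6 ≤ 12 and category III ≤ V → eligible.

Yes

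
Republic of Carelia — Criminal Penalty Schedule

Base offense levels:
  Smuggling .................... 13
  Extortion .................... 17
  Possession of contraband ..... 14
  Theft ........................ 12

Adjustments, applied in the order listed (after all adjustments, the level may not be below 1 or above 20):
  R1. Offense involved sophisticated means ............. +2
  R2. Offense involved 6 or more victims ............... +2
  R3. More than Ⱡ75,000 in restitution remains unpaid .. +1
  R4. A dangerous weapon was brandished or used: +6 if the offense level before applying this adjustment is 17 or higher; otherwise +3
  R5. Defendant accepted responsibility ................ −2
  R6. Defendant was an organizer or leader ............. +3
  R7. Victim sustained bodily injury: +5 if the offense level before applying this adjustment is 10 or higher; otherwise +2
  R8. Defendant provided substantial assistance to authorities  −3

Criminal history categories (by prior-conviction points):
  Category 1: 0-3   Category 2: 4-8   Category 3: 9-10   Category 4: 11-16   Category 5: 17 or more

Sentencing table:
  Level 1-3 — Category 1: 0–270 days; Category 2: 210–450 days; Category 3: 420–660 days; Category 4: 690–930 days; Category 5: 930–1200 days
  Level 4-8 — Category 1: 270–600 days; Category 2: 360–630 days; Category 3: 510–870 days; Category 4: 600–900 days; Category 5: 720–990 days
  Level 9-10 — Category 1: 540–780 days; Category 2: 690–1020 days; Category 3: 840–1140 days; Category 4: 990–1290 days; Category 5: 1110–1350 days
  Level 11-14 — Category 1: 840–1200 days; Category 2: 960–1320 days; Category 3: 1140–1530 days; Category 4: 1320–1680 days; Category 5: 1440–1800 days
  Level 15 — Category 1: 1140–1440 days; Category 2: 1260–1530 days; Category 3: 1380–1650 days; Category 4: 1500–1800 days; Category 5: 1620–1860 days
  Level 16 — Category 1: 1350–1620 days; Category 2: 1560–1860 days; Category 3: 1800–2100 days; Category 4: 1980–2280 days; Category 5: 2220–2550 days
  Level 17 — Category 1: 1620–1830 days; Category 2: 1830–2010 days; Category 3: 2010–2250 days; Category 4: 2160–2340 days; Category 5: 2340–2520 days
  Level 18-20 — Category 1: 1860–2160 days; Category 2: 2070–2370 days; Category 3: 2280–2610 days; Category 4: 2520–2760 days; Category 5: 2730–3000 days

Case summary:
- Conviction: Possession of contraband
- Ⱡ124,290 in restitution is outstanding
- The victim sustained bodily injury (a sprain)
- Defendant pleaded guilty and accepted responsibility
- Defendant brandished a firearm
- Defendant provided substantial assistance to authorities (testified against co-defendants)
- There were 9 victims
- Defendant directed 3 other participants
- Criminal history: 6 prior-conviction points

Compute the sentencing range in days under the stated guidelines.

Base offense level for possession of contraband: 14.
R2 applies: 14 + 2 = 16.
R3 applies: 16 + 1 = 17.
R4 applies (level before this adjustment is 17 ≥ 17, so +6): 17 + 6 = 23.
R5 applies: 23 − 2 = 21.
R6 applies: 21 + 3 = 24.
R7 applies (level before this adjustment is 24 ≥ 10, so +5): 24 + 5 = 29.
R8 applies: 29 − 3 = 26.
Level 26 exceeds the maximum of 20; capped at 20.
Final offense level: 20.
Criminal history: 6 prior points → Category 2 (4-8).
Level 20 falls in the 18-20 band.
Grid: Level 18-20 × Category 2 = 2070-2370 days.

2070-2370 days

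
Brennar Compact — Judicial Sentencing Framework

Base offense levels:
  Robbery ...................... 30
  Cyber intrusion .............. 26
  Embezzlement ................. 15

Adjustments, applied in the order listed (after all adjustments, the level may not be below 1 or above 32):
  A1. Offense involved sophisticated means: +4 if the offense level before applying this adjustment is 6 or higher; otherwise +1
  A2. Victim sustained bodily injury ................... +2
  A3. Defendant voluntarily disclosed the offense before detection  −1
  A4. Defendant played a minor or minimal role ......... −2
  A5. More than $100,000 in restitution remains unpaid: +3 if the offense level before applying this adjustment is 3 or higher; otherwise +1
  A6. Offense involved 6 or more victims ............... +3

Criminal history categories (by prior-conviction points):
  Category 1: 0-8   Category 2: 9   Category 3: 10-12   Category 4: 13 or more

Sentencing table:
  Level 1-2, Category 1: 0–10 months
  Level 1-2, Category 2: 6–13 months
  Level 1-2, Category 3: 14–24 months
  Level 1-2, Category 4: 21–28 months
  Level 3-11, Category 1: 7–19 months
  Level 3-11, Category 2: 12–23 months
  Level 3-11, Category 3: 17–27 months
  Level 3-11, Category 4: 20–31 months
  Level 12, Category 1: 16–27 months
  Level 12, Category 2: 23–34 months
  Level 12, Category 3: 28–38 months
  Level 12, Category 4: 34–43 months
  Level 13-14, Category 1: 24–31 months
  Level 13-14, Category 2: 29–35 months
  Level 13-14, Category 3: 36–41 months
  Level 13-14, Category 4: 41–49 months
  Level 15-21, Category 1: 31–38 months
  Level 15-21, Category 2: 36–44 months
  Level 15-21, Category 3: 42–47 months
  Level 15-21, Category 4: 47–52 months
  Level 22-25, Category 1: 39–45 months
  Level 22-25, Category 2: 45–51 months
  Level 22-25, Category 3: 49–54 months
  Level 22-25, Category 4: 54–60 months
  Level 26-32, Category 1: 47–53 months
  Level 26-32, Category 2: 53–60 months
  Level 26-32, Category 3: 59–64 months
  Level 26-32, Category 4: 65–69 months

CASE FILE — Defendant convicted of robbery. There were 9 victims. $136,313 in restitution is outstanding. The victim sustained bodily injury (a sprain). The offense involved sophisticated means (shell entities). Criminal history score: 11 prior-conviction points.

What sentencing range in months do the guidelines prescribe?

59-64 months

Base offense level for robbery: 30.
A1 applies (level before this adjustment is 30 ≥ 6, so +4): 30 + 4 = 34.
A2 applies: 34 + 2 = 36.
A4 does not apply.
A5 applies (level before this adjustment is 36 ≥ 3, so +3): 36 + 3 = 39.
A6 applies: 39 + 3 = 42.
Level 42 exceeds the maximum of 32; capped at 32.
Final offense level: 32.
Criminal history: 11 prior points → Category 3 (10-12).
Level 32 falls in the 26-32 band.
Grid: Level 26-32 × Category 3 = 59-64 months.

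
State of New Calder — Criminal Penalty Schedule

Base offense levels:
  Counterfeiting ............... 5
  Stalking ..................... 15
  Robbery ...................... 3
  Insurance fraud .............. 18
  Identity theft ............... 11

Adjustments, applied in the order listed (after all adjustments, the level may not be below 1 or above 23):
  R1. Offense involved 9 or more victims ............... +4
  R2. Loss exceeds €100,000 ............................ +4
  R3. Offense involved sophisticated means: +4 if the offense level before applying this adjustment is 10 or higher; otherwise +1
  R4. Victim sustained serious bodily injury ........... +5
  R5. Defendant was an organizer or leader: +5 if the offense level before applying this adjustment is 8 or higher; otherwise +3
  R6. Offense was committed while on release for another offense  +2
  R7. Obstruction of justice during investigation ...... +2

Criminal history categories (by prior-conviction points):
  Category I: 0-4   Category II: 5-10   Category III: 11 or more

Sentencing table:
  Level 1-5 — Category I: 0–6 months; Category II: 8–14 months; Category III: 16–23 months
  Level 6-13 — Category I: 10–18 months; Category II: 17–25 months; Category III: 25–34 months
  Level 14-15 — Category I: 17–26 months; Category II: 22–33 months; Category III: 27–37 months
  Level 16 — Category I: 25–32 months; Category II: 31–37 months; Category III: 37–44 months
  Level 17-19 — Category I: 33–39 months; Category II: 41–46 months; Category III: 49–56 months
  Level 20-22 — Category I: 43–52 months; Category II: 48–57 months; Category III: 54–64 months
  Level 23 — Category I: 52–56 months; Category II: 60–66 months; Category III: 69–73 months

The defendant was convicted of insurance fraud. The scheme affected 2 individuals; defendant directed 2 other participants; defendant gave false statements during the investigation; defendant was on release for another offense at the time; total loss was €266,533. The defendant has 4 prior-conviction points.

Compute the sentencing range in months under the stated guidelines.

Base offense level for insurance fraud: 18.
R1 does not apply.
R2 applies: 18 + 4 = 22.
R3 does not apply.
R4 does not apply.
R5 applies (level before this adjustment is 22 ≥ 8, so +5): 22 + 5 = 27.
R6 applies: 27 + 2 = 29.
R7 applies: 29 + 2 = 31.
Level 31 exceeds the maximum of 23; capped at 23.
Final offense level: 23.
Criminal history: 4 prior points → Category I (0-4).
Level 23 falls in the 23 band.
Grid: Level 23 × Category I = 52-56 months.

52-56 months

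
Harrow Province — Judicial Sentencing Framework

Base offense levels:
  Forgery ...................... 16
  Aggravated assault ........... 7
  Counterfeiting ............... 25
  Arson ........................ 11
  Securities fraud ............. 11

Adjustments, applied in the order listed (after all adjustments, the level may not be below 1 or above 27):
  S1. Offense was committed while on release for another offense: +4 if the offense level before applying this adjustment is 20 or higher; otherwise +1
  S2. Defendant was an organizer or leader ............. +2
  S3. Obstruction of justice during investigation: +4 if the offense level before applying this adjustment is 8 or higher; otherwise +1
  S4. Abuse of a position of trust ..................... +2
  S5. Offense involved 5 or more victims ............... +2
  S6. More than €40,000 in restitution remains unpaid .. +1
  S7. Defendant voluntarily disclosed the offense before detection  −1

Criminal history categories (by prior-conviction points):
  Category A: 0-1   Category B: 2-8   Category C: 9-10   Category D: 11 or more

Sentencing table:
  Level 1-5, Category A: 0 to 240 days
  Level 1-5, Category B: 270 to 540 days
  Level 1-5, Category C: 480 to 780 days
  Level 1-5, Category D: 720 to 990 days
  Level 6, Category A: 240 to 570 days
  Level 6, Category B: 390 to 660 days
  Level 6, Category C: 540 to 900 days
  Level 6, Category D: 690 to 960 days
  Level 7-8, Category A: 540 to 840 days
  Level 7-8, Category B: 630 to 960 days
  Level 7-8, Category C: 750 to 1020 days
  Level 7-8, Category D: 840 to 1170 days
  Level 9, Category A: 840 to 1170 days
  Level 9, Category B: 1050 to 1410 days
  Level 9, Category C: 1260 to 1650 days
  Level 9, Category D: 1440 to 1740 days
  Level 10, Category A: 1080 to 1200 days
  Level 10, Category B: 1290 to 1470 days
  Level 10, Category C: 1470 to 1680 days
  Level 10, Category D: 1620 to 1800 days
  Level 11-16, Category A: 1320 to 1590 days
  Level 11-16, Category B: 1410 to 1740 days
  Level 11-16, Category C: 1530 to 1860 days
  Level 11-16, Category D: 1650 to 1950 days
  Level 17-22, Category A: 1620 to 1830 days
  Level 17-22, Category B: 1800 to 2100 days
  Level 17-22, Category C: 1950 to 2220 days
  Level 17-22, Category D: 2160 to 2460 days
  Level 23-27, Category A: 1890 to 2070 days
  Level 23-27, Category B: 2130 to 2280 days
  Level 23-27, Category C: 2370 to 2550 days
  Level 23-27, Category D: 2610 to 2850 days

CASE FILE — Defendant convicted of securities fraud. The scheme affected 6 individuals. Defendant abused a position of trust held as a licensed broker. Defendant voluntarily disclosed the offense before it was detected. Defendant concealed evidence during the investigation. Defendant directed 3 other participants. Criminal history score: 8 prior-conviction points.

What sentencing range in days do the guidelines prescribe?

1800-2100 days

Base offense level for securities fraud: 11.
S1 does not apply.
S2 applies: 11 + 2 = 13.
S3 applies (level before this adjustment is 13 ≥ 8, so +4): 13 + 4 = 17.
S4 applies: 17 + 2 = 19.
S5 applies: 19 + 2 = 21.
S7 applies: 21 − 1 = 20.
Final offense level: 20.
Criminal history: 8 prior points → Category B (2-8).
Level 20 falls in the 17-22 band.
Grid: Level 17-22 × Category B = 1800-2100 days.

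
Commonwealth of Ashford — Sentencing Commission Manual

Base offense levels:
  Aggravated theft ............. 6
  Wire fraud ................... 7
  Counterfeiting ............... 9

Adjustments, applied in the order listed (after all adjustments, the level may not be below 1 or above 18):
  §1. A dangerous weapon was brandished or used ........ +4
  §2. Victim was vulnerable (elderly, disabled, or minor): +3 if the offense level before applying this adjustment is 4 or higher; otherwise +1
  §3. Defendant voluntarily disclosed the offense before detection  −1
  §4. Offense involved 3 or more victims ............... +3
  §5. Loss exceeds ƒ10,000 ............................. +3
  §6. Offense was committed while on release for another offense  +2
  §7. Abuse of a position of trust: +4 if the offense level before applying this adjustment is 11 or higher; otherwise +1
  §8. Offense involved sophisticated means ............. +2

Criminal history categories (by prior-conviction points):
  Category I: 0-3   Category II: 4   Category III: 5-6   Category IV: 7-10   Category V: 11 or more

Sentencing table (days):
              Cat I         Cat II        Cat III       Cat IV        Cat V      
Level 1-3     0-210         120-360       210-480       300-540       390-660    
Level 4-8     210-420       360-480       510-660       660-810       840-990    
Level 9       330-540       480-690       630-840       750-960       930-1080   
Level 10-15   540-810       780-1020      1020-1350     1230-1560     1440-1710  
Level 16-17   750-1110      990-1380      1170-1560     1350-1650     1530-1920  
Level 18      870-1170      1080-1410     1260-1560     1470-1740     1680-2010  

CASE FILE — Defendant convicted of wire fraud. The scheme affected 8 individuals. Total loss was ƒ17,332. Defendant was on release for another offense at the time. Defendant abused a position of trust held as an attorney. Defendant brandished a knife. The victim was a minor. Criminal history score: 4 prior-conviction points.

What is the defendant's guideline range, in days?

1080-1410 days

Base offense level for wire fraud: 7.
§1 applies: 7 + 4 = 11.
§2 applies (level before this adjustment is 11 ≥ 4, so +3): 11 + 3 = 14.
§3 does not apply.
§4 applies: 14 + 3 = 17.
§5 applies: 17 + 3 = 20.
§6 applies: 20 + 2 = 22.
§7 applies (level before this adjustment is 22 ≥ 11, so +4): 22 + 4 = 26.
Level 26 exceeds the maximum of 18; capped at 18.
Final offense level: 18.
Criminal history: 4 prior points → Category II (4).
Level 18 falls in the 18 band.
Grid: Level 18 × Category II = 1080-1410 days.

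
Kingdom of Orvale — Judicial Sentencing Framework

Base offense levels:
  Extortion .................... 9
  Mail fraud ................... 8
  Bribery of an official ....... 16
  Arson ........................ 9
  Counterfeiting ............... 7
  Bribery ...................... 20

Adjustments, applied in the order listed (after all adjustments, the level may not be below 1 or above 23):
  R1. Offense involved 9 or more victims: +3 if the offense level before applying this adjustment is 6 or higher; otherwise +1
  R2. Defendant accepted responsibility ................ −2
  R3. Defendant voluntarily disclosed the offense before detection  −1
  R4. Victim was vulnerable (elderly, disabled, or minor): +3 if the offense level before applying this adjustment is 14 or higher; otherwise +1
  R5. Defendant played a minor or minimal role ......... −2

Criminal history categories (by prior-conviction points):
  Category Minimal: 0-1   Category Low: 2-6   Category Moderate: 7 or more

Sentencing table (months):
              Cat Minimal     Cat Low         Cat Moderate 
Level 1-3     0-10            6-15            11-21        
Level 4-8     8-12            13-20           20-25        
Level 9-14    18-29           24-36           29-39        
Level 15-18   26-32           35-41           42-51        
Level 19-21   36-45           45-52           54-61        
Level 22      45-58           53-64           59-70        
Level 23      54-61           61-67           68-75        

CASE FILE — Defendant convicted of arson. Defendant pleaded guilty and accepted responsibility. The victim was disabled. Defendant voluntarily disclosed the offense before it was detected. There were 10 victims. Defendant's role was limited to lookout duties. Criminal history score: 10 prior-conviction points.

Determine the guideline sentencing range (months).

20-25 months

Base offense level for arson: 9.
R1 applies (level before this adjustment is 9 ≥ 6, so +3): 9 + 3 = 12.
R2 applies: 12 − 2 = 10.
R3 applies: 10 − 1 = 9.
R4 applies (level before this adjustment is 9 < 14, so +1): 9 + 1 = 10.
R5 applies: 10 − 2 = 8.
Final offense level: 8.
Criminal history: 10 prior points → Category Moderate (7+).
Level 8 falls in the 4-8 band.
Grid: Level 4-8 × Category Moderate = 20-25 months.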